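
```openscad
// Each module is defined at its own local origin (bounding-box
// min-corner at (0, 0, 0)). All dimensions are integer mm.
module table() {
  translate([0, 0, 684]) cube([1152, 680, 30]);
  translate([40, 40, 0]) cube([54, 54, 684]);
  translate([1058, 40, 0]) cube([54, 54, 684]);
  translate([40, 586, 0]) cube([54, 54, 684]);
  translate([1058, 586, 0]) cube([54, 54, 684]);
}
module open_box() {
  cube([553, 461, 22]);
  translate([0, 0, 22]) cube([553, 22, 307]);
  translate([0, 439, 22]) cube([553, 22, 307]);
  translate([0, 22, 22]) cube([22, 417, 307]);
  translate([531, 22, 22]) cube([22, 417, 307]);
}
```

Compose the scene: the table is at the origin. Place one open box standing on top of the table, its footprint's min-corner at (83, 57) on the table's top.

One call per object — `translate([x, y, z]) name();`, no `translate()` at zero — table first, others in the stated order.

table();
translate([83, 57, 714]) open_box();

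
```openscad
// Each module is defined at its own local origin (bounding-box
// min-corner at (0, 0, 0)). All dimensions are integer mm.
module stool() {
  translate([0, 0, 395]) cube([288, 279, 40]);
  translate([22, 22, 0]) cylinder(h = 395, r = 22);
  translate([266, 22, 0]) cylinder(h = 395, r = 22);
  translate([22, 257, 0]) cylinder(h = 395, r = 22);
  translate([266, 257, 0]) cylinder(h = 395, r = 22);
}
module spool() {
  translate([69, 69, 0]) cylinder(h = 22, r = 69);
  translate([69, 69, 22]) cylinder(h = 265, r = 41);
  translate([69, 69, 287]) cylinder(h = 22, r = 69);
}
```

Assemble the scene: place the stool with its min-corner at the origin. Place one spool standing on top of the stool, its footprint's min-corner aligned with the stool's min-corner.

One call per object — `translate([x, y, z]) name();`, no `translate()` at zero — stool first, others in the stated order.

stool();
translate([0, 0, 435]) spool();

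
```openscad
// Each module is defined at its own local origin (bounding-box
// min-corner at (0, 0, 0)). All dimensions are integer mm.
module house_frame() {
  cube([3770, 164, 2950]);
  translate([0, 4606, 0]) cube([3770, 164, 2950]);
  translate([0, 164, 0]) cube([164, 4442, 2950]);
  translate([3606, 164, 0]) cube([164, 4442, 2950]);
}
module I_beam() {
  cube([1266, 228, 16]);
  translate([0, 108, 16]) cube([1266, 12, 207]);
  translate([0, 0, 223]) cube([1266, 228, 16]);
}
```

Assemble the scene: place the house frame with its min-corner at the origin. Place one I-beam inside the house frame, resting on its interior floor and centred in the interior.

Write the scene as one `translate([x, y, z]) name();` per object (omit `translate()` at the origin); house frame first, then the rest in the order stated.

house_frame();
translate([1252, 2271, 0]) I_beam();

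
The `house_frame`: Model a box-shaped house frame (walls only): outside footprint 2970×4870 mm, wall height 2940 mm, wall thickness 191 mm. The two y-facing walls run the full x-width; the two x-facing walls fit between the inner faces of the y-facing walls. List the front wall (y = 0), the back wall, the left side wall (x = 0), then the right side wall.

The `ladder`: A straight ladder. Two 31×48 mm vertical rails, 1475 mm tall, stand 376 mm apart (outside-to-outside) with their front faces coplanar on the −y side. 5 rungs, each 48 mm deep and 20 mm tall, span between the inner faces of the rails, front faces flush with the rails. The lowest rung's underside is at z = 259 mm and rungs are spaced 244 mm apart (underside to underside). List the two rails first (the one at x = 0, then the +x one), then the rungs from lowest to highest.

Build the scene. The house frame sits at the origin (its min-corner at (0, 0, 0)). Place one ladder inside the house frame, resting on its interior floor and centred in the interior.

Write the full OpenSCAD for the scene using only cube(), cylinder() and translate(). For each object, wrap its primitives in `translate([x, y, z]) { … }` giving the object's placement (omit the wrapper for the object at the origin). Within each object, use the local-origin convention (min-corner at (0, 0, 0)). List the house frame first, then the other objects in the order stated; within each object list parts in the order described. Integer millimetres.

cube([2970, 191, 2940]);
translate([0, 4679, 0]) cube([2970, 191, 2940]);
translate([0, 191, 0]) cube([191, 4488, 2940]);
translate([2779, 191, 0]) cube([191, 4488, 2940]);
translate([1297, 2411, 0]) {
  cube([31, 48, 1475]);
  translate([345, 0, 0]) cube([31, 48, 1475]);
  translate([31, 0, 259]) cube([314, 48, 20]);
  translate([31, 0, 503]) cube([314, 48, 20]);
  translate([31, 0, 747]) cube([314, 48, 20]);
  translate([31, 0, 991]) cube([314, 48, 20]);
  translate([31, 0, 1235]) cube([314, 48, 20]);
}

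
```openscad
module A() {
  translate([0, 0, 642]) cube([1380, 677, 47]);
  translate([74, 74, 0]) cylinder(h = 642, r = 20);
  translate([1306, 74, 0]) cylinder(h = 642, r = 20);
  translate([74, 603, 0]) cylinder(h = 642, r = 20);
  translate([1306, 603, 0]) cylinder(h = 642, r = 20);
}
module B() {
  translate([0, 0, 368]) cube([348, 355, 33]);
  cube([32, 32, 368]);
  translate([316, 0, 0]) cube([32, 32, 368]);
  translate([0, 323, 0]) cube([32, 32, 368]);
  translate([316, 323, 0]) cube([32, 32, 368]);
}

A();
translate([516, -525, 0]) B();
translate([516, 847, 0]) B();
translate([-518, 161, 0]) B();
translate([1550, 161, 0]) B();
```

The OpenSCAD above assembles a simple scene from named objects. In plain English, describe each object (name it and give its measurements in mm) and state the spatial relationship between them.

A is a table: top 1380 mm (x) × 677 mm (y), 47 mm thick, upper face at z = 689 mm, on four round legs of 40 mm diameter, each leg's bounding box inset 54 mm from the nearest pair of top edges, running from z = 0 to the bottom of the top.

B is a four-legged stool. The seat is a 348×355×33 mm slab whose top surface is at z = 401 mm; four square legs, each 32×32 mm in cross-section, run from the floor (z = 0) to the underside of the seat, each flush with a corner of the seat.

Four stools sit around the table at the −y, +y, −x, +x sides.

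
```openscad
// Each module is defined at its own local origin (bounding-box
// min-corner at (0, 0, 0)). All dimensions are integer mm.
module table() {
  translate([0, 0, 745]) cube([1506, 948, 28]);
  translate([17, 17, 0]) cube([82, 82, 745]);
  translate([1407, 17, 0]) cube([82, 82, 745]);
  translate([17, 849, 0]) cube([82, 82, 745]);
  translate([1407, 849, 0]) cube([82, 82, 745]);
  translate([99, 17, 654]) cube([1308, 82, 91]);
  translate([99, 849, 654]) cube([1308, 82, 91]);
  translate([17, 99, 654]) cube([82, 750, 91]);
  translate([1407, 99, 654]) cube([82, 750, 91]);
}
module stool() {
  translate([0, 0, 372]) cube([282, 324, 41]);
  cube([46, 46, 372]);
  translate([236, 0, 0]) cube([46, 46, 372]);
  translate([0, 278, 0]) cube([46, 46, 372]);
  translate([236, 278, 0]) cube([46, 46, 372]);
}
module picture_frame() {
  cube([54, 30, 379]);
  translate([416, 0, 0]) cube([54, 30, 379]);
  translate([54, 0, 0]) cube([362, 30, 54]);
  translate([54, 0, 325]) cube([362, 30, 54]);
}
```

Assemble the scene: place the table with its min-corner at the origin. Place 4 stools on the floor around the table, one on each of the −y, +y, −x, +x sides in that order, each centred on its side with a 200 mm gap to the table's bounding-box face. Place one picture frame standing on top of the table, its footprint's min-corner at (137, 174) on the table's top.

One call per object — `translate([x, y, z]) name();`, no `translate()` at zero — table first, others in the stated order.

table();
translate([612, -524, 0]) stool();
translate([612, 1148, 0]) stool();
translate([-482, 312, 0]) stool();
translate([1706, 312, 0]) stool();
translate([137, 174, 773]) picture_frame();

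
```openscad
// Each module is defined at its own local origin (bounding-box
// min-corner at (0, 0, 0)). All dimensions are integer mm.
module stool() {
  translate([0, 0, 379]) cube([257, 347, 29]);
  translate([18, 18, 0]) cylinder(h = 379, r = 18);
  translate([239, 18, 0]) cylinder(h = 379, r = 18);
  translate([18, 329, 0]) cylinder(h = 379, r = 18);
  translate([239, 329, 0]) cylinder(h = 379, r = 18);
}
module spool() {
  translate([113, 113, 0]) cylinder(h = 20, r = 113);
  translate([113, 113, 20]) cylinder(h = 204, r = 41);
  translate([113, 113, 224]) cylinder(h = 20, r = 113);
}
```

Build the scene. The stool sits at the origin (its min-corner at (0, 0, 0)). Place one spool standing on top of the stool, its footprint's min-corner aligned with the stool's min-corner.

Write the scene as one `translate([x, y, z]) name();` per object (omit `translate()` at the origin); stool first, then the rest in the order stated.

stool();
translate([0, 0, 408]) spool();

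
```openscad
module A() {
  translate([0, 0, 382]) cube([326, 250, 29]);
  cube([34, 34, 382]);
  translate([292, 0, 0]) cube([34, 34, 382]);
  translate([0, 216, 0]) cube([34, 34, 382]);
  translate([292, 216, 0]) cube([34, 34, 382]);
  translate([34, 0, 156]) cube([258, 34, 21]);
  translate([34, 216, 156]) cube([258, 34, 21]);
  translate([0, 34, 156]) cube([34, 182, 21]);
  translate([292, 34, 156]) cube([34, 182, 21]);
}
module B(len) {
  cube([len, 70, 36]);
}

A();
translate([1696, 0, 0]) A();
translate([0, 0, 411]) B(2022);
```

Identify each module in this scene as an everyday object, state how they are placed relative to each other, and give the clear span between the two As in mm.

Second stool starts at x = 1696; first ends at x = 326; clear span = 1696 − 326 = 1370 mm.

A is a stool. B is a beam. A beam spans the tops of two stools. The clear span between the two stools is 1370 mm.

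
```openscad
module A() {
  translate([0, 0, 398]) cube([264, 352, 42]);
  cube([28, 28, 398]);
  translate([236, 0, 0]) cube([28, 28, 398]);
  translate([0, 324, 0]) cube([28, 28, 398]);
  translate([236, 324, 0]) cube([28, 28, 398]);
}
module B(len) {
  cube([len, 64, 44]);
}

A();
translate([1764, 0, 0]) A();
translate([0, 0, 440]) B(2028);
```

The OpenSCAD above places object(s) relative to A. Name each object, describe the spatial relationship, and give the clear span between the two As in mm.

Second stool starts at x = 1764; first ends at x = 264; clear span = 1764 − 264 = 1500 mm.

A is a stool. B is a beam. A beam spans the tops of two stools. The clear span between the two stools is 1500 mm.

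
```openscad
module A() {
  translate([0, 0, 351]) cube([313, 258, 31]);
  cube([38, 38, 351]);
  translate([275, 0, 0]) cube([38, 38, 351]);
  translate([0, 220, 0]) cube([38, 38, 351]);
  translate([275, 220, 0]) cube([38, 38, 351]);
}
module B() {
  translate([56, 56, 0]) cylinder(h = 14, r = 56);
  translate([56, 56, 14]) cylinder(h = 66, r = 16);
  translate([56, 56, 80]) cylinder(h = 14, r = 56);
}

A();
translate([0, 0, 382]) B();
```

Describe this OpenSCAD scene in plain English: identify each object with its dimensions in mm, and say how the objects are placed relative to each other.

A is a four-legged stool. The seat is 313×258 mm, 31 mm thick, top at z = 382 mm. It stands on four square legs, each 38×38 mm in cross-section, from z = 0 to the seat underside, each flush with a corner of the seat.

B is a spool: two coaxial disc flanges of radius 56 mm and thickness 14 mm, joined by a core cylinder of radius 16 mm and height 66 mm. The lower flange rests on z = 0 and the three cylinders share a vertical axis.

The spool is on top of the stool.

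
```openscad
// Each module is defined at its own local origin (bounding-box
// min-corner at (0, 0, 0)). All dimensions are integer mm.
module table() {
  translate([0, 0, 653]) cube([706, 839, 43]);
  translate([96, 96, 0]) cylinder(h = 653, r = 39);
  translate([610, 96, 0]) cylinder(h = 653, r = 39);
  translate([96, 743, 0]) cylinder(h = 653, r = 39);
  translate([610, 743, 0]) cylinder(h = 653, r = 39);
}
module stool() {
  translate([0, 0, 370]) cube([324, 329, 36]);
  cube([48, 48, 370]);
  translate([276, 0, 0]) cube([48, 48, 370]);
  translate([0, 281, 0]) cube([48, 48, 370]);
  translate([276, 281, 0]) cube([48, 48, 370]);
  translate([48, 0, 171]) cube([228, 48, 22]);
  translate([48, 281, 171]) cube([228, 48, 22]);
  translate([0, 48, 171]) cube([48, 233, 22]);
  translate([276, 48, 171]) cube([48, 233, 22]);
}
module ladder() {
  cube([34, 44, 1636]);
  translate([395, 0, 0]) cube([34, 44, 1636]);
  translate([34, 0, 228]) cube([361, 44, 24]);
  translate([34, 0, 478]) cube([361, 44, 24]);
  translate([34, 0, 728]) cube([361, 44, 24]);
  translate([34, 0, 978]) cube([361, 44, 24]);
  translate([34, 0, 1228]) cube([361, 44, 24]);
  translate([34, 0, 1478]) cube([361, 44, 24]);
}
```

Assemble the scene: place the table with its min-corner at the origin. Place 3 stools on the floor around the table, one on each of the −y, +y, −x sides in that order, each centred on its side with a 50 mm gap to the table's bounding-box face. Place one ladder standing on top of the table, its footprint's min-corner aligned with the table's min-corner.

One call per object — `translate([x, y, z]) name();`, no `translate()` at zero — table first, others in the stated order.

table();
translate([191, -379, 0]) stool();
translate([191, 889, 0]) stool();
translate([-374, 255, 0]) stool();
translate([0, 0, 696]) ladder();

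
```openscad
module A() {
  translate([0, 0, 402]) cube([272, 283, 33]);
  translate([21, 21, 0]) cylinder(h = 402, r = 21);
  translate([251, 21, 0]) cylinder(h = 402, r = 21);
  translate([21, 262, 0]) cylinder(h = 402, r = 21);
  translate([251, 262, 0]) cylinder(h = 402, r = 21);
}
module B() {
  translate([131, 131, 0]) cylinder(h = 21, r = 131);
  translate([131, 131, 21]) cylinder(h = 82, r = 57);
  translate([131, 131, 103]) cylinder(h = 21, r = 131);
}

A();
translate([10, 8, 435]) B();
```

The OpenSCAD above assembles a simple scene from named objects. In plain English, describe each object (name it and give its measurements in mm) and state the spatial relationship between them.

A is a simple wooden stool: a rectangular seat 272 mm (x) by 283 mm (y), 33 mm thick, top face at z = 435 mm, on four round legs, each 42 mm in diameter. The legs rest on z = 0, each leg's axis is inset half a diameter from the nearest pair of seat edges (so the leg's bounding box is flush with the corner).

B is a spool: two coaxial disc flanges of radius 131 mm and thickness 21 mm, joined by a core cylinder of radius 57 mm and height 82 mm. The lower flange rests on z = 0 and the three cylinders share a vertical axis.

The spool is on top of the stool.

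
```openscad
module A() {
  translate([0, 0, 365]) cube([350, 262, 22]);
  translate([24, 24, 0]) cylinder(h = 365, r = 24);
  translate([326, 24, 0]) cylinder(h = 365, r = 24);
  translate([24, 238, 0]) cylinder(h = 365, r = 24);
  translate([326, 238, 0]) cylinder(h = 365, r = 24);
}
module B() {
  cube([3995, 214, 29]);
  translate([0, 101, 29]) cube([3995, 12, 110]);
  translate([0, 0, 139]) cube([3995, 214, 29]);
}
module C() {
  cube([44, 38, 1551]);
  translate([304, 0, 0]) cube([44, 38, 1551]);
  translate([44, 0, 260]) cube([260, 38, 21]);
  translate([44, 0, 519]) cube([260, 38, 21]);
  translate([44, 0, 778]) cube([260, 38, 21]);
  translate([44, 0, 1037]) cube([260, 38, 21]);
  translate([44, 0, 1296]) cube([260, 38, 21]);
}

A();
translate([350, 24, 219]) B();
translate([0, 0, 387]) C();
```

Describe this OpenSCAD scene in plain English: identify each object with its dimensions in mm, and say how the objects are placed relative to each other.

A is a four-legged stool. The seat is a 350×262×22 mm slab whose top surface is at z = 387 mm; four round legs, each 48 mm in diameter, run from the floor (z = 0) to the underside of the seat, each leg's axis is inset half a diameter from the nearest pair of seat edges (so the leg's bounding box is flush with the corner).

B is an I-beam lying along x, 3995 mm long. Overall section height 168 mm. Two flanges 214 mm wide (y) and 29 mm thick, one on the floor and one at the top; a web 12 mm thick runs between them, centred on the flange width.

C is a straight ladder. Two 44×38 mm vertical rails, 1551 mm tall, stand 348 mm apart (outside-to-outside) with their front faces coplanar on the −y side. 5 rungs, each 38 mm deep and 21 mm tall, span between the inner faces of the rails, front faces flush with the rails. The lowest rung's underside is at z = 260 mm and rungs are spaced 259 mm apart (underside to underside).

The I-beam is beside the stool with their tops flush at z = 387. The ladder is on top of the stool.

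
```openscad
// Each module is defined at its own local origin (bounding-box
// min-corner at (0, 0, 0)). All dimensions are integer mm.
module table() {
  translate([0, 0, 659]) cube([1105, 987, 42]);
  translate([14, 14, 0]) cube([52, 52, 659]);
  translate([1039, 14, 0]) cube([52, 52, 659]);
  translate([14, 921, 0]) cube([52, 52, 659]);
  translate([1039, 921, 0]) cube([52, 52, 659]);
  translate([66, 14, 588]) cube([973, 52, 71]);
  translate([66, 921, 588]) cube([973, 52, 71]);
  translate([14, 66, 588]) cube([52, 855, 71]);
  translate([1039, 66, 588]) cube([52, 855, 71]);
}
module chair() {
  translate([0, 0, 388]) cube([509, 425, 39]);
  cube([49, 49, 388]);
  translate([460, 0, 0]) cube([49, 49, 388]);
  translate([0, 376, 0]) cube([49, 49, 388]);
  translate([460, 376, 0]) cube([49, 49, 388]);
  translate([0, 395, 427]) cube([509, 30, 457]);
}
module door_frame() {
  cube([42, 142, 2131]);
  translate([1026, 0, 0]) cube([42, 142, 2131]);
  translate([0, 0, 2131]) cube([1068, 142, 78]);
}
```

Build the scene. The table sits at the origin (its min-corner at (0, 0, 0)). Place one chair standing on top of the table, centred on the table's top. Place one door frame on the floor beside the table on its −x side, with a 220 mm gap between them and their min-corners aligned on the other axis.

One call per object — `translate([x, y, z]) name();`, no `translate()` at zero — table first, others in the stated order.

table();
translate([298, 281, 701]) chair();
translate([-1288, 0, 0]) door_frame();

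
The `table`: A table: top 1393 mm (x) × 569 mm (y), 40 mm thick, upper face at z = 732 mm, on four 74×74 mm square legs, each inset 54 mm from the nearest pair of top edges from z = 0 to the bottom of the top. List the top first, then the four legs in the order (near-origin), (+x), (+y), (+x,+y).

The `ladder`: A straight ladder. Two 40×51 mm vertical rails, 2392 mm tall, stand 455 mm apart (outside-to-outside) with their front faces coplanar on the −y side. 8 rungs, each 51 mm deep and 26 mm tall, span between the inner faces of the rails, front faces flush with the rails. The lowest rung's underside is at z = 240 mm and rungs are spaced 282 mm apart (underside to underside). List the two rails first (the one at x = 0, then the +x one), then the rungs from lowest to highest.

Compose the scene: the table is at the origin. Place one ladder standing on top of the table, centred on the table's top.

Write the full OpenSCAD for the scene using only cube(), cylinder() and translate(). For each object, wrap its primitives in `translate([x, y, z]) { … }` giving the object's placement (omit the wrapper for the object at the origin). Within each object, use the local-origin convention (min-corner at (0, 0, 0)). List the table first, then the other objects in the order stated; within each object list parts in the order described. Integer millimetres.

translate([0, 0, 692]) cube([1393, 569, 40]);
translate([54, 54, 0]) cube([74, 74, 692]);
translate([1265, 54, 0]) cube([74, 74, 692]);
translate([54, 441, 0]) cube([74, 74, 692]);
translate([1265, 441, 0]) cube([74, 74, 692]);
translate([469, 259, 732]) {
  cube([40, 51, 2392]);
  translate([415, 0, 0]) cube([40, 51, 2392]);
  translate([40, 0, 240]) cube([375, 51, 26]);
  translate([40, 0, 522]) cube([375, 51, 26]);
  translate([40, 0, 804]) cube([375, 51, 26]);
  translate([40, 0, 1086]) cube([375, 51, 26]);
  translate([40, 0, 1368]) cube([375, 51, 26]);
  translate([40, 0, 1650]) cube([375, 51, 26]);
  translate([40, 0, 1932]) cube([375, 51, 26]);
  translate([40, 0, 2214]) cube([375, 51, 26]);
}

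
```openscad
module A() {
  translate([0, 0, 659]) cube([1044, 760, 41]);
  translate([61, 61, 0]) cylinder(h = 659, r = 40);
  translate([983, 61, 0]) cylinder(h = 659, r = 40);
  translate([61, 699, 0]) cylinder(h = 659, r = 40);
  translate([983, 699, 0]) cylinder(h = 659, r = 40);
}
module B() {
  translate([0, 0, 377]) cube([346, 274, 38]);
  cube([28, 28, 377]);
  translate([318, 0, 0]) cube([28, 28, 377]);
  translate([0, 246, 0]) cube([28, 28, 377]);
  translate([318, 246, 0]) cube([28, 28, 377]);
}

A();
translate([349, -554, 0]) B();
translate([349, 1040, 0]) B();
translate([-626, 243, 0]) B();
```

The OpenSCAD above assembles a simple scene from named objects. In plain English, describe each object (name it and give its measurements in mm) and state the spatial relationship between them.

A is a table: top 1044 mm (x) × 760 mm (y), 41 mm thick, upper face at z = 700 mm, on four round legs of 80 mm diameter, each leg's bounding box inset 21 mm from the nearest pair of top edges, running from z = 0 to the bottom of the top.

B is a four-legged stool. The seat is a 346×274×38 mm slab whose top surface is at z = 415 mm; four square legs, each 28×28 mm in cross-section, run from the floor (z = 0) to the underside of the seat, each flush with a corner of the seat.

Three stools sit around the table at the −y, +y, −x sides.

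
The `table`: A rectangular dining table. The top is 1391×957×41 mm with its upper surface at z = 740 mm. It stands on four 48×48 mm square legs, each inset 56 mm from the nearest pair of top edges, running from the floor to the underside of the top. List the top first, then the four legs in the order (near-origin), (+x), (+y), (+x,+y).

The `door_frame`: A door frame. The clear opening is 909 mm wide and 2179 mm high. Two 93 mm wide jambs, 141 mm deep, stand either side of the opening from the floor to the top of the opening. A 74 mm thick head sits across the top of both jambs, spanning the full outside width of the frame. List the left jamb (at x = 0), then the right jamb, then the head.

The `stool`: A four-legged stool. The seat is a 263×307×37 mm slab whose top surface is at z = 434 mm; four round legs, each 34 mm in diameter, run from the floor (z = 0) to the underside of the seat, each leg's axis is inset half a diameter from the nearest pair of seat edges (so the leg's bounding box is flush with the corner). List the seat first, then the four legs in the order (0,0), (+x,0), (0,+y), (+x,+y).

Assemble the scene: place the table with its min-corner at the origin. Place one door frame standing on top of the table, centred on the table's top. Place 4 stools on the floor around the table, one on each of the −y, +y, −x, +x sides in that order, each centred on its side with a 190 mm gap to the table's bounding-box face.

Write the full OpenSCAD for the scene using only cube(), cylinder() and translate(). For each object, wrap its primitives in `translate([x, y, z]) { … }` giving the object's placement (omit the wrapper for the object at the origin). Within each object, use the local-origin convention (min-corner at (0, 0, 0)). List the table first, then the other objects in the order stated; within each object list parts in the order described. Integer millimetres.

translate([0, 0, 699]) cube([1391, 957, 41]);
translate([56, 56, 0]) cube([48, 48, 699]);
translate([1287, 56, 0]) cube([48, 48, 699]);
translate([56, 853, 0]) cube([48, 48, 699]);
translate([1287, 853, 0]) cube([48, 48, 699]);
translate([148, 408, 740]) {
  cube([93, 141, 2179]);
  translate([1002, 0, 0]) cube([93, 141, 2179]);
  translate([0, 0, 2179]) cube([1095, 141, 74]);
}
translate([564, -497, 0]) {
  translate([0, 0, 397]) cube([263, 307, 37]);
  translate([17, 17, 0]) cylinder(h = 397, r = 17);
  translate([246, 17, 0]) cylinder(h = 397, r = 17);
  translate([17, 290, 0]) cylinder(h = 397, r = 17);
  translate([246, 290, 0]) cylinder(h = 397, r = 17);
}
translate([564, 1147, 0]) {
  translate([0, 0, 397]) cube([263, 307, 37]);
  translate([17, 17, 0]) cylinder(h = 397, r = 17);
  translate([246, 17, 0]) cylinder(h = 397, r = 17);
  translate([17, 290, 0]) cylinder(h = 397, r = 17);
  translate([246, 290, 0]) cylinder(h = 397, r = 17);
}
translate([-453, 325, 0]) {
  translate([0, 0, 397]) cube([263, 307, 37]);
  translate([17, 17, 0]) cylinder(h = 397, r = 17);
  translate([246, 17, 0]) cylinder(h = 397, r = 17);
  translate([17, 290, 0]) cylinder(h = 397, r = 17);
  translate([246, 290, 0]) cylinder(h = 397, r = 17);
}
translate([1581, 325, 0]) {
  translate([0, 0, 397]) cube([263, 307, 37]);
  translate([17, 17, 0]) cylinder(h = 397, r = 17);
  translate([246, 17, 0]) cylinder(h = 397, r = 17);
  translate([17, 290, 0]) cylinder(h = 397, r = 17);
  translate([246, 290, 0]) cylinder(h = 397, r = 17);
}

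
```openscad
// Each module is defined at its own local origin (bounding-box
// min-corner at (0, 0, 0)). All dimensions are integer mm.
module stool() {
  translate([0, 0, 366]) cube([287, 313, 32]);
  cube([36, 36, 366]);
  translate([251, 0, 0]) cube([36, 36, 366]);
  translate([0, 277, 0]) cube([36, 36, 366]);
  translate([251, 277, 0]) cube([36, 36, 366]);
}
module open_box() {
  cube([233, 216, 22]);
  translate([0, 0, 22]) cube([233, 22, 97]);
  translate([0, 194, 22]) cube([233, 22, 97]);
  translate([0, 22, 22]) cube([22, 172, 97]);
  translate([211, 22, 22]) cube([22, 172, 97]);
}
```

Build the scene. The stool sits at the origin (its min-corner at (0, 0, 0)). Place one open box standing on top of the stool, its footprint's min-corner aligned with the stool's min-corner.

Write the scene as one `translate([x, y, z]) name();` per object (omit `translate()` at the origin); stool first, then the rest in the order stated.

stool();
translate([0, 0, 398]) open_box();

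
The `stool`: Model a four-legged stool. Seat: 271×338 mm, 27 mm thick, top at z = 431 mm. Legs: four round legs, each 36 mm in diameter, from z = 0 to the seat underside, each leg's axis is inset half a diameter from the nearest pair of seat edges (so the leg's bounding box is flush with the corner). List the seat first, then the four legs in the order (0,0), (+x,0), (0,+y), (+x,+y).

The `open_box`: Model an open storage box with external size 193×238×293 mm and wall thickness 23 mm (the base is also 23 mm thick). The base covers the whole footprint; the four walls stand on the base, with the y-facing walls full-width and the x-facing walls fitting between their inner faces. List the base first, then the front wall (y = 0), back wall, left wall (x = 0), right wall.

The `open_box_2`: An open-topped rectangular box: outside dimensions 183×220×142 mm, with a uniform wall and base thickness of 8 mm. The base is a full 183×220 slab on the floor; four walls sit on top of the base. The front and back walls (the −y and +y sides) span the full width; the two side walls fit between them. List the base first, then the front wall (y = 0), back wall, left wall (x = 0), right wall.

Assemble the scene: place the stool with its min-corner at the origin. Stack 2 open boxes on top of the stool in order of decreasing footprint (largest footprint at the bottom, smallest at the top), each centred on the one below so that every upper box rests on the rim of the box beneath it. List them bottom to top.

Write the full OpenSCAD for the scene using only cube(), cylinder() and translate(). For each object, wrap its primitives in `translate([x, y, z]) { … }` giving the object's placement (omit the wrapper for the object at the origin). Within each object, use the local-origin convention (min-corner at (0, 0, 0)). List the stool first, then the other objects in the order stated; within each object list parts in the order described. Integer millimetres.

translate([0, 0, 404]) cube([271, 338, 27]);
translate([18, 18, 0]) cylinder(h = 404, r = 18);
translate([253, 18, 0]) cylinder(h = 404, r = 18);
translate([18, 320, 0]) cylinder(h = 404, r = 18);
translate([253, 320, 0]) cylinder(h = 404, r = 18);
translate([39, 50, 431]) {
  cube([193, 238, 23]);
  translate([0, 0, 23]) cube([193, 23, 270]);
  translate([0, 215, 23]) cube([193, 23, 270]);
  translate([0, 23, 23]) cube([23, 192, 270]);
  translate([170, 23, 23]) cube([23, 192, 270]);
}
translate([44, 59, 724]) {
  cube([183, 220, 8]);
  translate([0, 0, 8]) cube([183, 8, 134]);
  translate([0, 212, 8]) cube([183, 8, 134]);
  translate([0, 8, 8]) cube([8, 204, 134]);
  translate([175, 8, 8]) cube([8, 204, 134]);
}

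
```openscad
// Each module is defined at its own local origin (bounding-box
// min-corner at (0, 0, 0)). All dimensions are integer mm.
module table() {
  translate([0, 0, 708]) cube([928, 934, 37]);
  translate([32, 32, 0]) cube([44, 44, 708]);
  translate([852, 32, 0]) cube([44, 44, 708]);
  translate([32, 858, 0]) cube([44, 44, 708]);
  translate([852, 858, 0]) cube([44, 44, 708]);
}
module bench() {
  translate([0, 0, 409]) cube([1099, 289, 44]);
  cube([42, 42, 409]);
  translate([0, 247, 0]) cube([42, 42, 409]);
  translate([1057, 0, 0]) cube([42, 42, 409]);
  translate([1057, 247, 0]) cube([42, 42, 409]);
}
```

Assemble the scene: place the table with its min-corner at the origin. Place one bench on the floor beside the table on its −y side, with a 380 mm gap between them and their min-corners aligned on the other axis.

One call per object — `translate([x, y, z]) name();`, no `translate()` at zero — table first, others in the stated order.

table();
translate([0, -669, 0]) bench();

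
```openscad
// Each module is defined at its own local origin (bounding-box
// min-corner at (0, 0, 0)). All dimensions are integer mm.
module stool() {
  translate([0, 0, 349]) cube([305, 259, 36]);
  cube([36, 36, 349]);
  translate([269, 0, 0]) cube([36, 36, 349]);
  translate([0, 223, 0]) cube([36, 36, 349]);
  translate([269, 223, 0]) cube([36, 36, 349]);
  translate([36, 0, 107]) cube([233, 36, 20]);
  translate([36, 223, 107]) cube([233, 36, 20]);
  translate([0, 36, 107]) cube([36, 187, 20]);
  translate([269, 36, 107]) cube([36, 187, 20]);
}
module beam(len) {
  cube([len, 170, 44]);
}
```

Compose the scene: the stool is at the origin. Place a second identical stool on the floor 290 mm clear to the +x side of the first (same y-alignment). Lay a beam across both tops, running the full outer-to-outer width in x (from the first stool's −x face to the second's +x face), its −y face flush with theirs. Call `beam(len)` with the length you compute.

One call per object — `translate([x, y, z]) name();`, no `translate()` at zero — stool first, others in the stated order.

stool();
translate([595, 0, 0]) stool();
translate([0, 0, 385]) beam(900);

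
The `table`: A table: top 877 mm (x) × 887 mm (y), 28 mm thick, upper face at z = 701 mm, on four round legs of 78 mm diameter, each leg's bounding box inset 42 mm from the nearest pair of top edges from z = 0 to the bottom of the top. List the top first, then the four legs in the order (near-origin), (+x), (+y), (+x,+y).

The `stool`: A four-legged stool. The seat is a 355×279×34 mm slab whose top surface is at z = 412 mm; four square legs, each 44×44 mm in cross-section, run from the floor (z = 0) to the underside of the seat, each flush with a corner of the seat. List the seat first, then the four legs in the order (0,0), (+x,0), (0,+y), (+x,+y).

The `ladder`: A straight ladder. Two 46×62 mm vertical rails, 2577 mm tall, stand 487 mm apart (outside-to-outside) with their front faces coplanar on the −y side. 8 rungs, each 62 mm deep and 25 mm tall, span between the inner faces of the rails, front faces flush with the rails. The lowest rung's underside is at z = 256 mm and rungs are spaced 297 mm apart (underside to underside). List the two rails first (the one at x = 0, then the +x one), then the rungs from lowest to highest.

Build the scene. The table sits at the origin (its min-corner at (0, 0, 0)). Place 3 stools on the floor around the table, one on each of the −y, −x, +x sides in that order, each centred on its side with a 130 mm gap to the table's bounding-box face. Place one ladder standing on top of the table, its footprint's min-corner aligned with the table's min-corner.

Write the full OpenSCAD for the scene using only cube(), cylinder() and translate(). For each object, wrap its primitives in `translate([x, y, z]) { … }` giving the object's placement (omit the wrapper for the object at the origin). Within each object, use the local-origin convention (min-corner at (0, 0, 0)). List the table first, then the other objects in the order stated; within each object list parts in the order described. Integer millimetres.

translate([0, 0, 673]) cube([877, 887, 28]);
translate([81, 81, 0]) cylinder(h = 673, r = 39);
translate([796, 81, 0]) cylinder(h = 673, r = 39);
translate([81, 806, 0]) cylinder(h = 673, r = 39);
translate([796, 806, 0]) cylinder(h = 673, r = 39);
translate([261, -409, 0]) {
  translate([0, 0, 378]) cube([355, 279, 34]);
  cube([44, 44, 378]);
  translate([311, 0, 0]) cube([44, 44, 378]);
  translate([0, 235, 0]) cube([44, 44, 378]);
  translate([311, 235, 0]) cube([44, 44, 378]);
}
translate([-485, 304, 0]) {
  translate([0, 0, 378]) cube([355, 279, 34]);
  cube([44, 44, 378]);
  translate([311, 0, 0]) cube([44, 44, 378]);
  translate([0, 235, 0]) cube([44, 44, 378]);
  translate([311, 235, 0]) cube([44, 44, 378]);
}
translate([1007, 304, 0]) {
  translate([0, 0, 378]) cube([355, 279, 34]);
  cube([44, 44, 378]);
  translate([311, 0, 0]) cube([44, 44, 378]);
  translate([0, 235, 0]) cube([44, 44, 378]);
  translate([311, 235, 0]) cube([44, 44, 378]);
}
translate([0, 0, 701]) {
  cube([46, 62, 2577]);
  translate([441, 0, 0]) cube([46, 62, 2577]);
  translate([46, 0, 256]) cube([395, 62, 25]);
  translate([46, 0, 553]) cube([395, 62, 25]);
  translate([46, 0, 850]) cube([395, 62, 25]);
  translate([46, 0, 1147]) cube([395, 62, 25]);
  translate([46, 0, 1444]) cube([395, 62, 25]);
  translate([46, 0, 1741]) cube([395, 62, 25]);
  translate([46, 0, 2038]) cube([395, 62, 25]);
  translate([46, 0, 2335]) cube([395, 62, 25]);
}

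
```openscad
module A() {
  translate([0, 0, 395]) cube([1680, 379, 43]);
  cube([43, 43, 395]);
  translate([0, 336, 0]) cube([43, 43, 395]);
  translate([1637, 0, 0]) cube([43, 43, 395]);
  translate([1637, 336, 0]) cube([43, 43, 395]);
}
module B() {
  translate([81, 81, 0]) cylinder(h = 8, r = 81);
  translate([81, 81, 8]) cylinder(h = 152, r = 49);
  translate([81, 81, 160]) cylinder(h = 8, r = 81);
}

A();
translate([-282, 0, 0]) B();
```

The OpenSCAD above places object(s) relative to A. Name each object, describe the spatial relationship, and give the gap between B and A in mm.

A is a bench. B is a spool. The spool is on the floor beside the bench on its −x side. The gap between the spool and the bench is 120 mm.

The spool's nearest face is 120 mm from the bench's −x face.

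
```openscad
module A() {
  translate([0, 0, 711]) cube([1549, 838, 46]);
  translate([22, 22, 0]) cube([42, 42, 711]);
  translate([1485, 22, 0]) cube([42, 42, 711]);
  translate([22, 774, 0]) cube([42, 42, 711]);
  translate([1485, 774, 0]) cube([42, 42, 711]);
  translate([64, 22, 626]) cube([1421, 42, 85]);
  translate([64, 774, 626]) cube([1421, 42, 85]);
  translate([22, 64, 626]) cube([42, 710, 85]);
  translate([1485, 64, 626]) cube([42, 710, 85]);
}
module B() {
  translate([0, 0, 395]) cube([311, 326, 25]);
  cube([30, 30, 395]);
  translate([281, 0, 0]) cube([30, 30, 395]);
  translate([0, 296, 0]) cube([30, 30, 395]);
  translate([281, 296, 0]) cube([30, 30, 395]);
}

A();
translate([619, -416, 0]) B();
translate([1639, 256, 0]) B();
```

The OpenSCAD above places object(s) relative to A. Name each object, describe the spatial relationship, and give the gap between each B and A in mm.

A is a table. B is a stool. Two stools sit around the table at the −y, +x sides. The gap between each stool and the table is 90 mm.

Each stool's nearest face is 90 mm from the table's bounding box.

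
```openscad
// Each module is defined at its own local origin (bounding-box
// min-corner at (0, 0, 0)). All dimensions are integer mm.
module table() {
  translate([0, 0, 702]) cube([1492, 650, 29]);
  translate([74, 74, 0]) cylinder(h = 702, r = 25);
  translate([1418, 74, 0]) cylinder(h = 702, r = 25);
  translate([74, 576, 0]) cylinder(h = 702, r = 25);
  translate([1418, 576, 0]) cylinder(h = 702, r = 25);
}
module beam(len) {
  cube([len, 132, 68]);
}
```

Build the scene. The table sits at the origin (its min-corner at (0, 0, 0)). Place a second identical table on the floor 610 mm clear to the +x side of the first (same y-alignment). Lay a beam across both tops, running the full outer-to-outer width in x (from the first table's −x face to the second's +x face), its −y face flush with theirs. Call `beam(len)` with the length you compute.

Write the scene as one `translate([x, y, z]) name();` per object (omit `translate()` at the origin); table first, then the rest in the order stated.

table();
translate([2102, 0, 0]) table();
translate([0, 0, 731]) beam(3594);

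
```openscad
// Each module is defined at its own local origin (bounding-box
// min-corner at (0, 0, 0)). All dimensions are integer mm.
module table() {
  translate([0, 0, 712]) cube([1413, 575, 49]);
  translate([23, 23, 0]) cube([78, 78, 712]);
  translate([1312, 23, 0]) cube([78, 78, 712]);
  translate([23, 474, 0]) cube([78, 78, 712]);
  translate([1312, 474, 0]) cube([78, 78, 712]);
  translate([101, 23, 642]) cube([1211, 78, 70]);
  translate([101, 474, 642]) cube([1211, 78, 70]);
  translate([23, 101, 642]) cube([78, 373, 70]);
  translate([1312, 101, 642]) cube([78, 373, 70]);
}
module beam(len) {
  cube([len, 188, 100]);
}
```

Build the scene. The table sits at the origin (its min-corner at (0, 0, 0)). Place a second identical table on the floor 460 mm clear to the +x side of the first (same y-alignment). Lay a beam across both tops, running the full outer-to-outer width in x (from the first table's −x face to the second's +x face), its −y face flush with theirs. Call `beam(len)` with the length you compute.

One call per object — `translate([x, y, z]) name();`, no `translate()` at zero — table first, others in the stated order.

table();
translate([1873, 0, 0]) table();
translate([0, 0, 761]) beam(3286);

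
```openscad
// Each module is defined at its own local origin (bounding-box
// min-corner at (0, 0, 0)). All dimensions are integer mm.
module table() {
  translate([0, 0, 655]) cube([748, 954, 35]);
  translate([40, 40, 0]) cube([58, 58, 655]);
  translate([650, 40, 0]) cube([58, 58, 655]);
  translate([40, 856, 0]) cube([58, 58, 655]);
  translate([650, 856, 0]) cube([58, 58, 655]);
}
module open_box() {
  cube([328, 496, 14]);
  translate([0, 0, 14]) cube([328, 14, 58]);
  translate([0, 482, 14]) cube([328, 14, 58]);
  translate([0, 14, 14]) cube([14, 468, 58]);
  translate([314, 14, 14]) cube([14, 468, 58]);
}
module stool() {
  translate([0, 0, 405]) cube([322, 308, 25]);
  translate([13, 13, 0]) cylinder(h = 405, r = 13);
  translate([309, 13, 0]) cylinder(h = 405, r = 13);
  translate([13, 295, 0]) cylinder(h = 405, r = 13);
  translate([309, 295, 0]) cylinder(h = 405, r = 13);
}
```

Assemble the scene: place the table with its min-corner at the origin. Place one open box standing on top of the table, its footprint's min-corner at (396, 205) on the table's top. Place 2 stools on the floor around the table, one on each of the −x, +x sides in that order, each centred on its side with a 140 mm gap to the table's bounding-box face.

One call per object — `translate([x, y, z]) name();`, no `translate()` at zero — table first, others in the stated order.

table();
translate([396, 205, 690]) open_box();
translate([-462, 323, 0]) stool();
translate([888, 323, 0]) stool();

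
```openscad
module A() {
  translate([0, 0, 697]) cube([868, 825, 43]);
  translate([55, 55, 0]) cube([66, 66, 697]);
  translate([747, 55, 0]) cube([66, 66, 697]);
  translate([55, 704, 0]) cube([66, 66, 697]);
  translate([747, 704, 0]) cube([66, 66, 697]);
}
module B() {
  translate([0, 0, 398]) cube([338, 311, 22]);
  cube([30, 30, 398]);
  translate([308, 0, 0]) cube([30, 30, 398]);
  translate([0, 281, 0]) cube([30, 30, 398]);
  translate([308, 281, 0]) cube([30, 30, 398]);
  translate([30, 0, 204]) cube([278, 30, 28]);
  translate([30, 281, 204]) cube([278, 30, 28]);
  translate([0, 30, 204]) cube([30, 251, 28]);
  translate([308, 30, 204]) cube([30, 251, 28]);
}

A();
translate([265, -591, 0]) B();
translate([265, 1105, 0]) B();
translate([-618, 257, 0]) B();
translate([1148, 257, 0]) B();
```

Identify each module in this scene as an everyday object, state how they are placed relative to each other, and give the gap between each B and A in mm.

A is a table. B is a stool. Four stools sit around the table at the −y, +y, −x, +x sides. The gap between each stool and the table is 280 mm.

Each stool's nearest face is 280 mm from the table's bounding box.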